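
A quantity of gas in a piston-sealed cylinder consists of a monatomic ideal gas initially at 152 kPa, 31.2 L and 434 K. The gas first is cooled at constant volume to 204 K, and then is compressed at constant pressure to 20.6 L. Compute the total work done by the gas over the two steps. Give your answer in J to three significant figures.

Step 1 (isochoric): W = 0 (constant volume).
After step 1: P = 71.45 kPa (V unchanged).
Step 2 (isobaric): W = PΔV = (71.45 kPa)(20.6 − 31.2 L) = -757.3 J.
W_total = 0 − 757.3 = -757.3 J.

W_total ≈ -757 J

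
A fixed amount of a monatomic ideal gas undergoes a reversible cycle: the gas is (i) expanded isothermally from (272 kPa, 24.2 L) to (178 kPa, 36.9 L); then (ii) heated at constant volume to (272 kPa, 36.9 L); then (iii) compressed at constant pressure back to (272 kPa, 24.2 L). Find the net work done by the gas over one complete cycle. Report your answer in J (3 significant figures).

W_net ≈ -678 J

Leg (i): W = PᵢVᵢ ln(V_f/Vᵢ) = (6582) ln(36.9/24.2) = 2777 J.
Leg (ii): W = 0.
Leg (iii): W = PΔV = (272)(24.2 − 36.9) = -3454 J.
W_net = 2777 − 3454 = -677.6 J.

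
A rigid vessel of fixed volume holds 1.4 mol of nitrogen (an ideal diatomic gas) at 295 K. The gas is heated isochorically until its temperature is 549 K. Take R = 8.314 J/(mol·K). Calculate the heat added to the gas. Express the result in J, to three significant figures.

Constant volume ⇒ W = 0, so Q = ΔU = nCᵥΔT with Cᵥ = 5R/2 = 20.79 J/(mol·K).
ΔU = (1.4)(20.79)(549 − 295) = 7391 J.

Q ≈ 7390 J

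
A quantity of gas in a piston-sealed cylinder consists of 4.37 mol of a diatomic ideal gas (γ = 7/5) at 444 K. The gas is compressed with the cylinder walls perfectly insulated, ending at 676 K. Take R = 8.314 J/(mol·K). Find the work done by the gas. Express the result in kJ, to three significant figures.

Adiabatic ⇒ Q = 0, so W_by = −ΔU = nCᵥ(T₁ − T₂).
Cᵥ = 5R/2 = 20.79 J/(mol·K).
W = (4.37)(20.79)(444 − 676) = -21073 J.

W ≈ -21.1 kJ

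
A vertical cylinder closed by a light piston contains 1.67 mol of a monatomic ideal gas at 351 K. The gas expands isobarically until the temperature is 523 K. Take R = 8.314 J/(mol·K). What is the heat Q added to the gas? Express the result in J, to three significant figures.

Isobaric: W = nRΔT = (1.67)(8.314)(172) = 2388 J.
ΔU = nCᵥΔT with Cᵥ = 3R/2: ΔU = (1.67)(12.47)(172) = 3582 J.
Q = ΔU + W = 3582 + 2388 = 5970 J.

Q ≈ 5970 J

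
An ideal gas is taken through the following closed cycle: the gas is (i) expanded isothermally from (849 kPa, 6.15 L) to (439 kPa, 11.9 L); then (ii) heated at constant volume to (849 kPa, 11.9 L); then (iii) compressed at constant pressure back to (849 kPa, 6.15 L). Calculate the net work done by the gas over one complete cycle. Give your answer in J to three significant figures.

Leg (i): W = PᵢVᵢ ln(V_f/Vᵢ) = (5221) ln(11.9/6.15) = 3447 J.
Leg (ii): W = 0.
Leg (iii): W = PΔV = (849)(6.15 − 11.9) = -4882 J.
W_net = 3447 − 4882 = -1435 J.

W_net ≈ -1440 J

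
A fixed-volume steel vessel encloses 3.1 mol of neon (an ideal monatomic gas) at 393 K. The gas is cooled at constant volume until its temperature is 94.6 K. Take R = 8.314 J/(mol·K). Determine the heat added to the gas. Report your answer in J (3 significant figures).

Constant volume ⇒ W = 0, so Q = ΔU = nCᵥΔT with Cᵥ = 3R/2 = 12.47 J/(mol·K).
ΔU = (3.1)(12.47)(94.6 − 393) = -11536 J.

Q ≈ -11500 J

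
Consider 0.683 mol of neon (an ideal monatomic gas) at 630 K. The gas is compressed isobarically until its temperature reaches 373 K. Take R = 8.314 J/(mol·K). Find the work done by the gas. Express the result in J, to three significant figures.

Isobaric: W = P ΔV = nR ΔT.
W = (0.683)(8.314)(373 − 630) = -1459 J.

W ≈ -1460 J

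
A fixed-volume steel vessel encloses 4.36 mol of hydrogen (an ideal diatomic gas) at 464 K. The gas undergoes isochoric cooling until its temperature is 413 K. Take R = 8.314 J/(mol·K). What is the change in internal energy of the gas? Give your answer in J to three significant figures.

ΔU ≈ -4620 J

Constant volume ⇒ W = 0, so Q = ΔU = nCᵥΔT with Cᵥ = 5R/2 = 20.79 J/(mol·K).
ΔU = (4.36)(20.79)(413 − 464) = -4622 J.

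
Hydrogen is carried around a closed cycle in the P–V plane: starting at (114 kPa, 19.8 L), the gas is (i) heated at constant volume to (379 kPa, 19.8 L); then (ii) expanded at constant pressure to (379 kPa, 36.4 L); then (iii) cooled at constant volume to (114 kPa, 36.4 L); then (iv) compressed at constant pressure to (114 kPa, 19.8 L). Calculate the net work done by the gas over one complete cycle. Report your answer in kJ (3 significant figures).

Constant-volume legs do no work.
W(ii) = (379)(36.4 − 19.8) = 6291 J; W(iv) = (114)(19.8 − 36.4) = -1892 J.
W_net = 6291 − 1892 = 4399 J (the clockwise enclosed area).

W_net ≈ 4.40 kJ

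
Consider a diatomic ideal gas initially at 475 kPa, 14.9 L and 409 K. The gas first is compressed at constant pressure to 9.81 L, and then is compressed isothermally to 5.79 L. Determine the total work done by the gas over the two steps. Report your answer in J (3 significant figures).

W_total ≈ -4870 J

Step 1 (isobaric): W = PΔV = (475 kPa)(9.81 − 14.9 L) = -2418 J.
After step 1: P = 475 kPa, V = 9.81 L, T = 269.3 K.
Step 2 (isothermal): W = P₁V₁ ln(V₂/V₁) = (4660) ln(5.79/9.81) = -2457 J.
W_total = -2418 − 2457 = -4875 J.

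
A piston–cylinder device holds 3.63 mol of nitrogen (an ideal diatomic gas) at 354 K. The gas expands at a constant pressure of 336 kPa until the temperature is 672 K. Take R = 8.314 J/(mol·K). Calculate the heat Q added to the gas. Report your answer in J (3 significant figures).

Isobaric: W = nRΔT = (3.63)(8.314)(318) = 9597 J.
ΔU = nCᵥΔT with Cᵥ = 5R/2: ΔU = (3.63)(20.79)(318) = 23993 J.
Q = ΔU + W = 23993 + 9597 = 33590 J.

Q ≈ 33600 J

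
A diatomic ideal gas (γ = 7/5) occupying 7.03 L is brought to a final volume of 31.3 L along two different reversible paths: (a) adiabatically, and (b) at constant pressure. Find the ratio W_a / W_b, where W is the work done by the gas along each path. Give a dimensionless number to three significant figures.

Path (a) adiabatic: W = P₁V₁(1 − (V₁/V₂)^(γ−1))/(γ−1) → W_a/(P₁V₁) = 1.124.
Path (b) isobaric: W = P₁(V₂ − V₁) → W_b/(P₁V₁) = 3.452.
W_a / W_b = 1.124 / 3.452 = 0.3257.

W_a / W_b ≈ 0.326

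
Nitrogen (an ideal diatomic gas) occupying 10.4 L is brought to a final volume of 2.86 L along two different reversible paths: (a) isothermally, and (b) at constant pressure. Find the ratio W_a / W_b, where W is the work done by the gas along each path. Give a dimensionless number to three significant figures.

Path (a) isothermal: W = P₁V₁ ln(V₂/V₁) → W_a/(P₁V₁) = -1.291.
Path (b) isobaric: W = P₁(V₂ − V₁) → W_b/(P₁V₁) = -0.725.
W_a / W_b = -1.291 / -0.725 = 1.781.

W_a / W_b ≈ 1.78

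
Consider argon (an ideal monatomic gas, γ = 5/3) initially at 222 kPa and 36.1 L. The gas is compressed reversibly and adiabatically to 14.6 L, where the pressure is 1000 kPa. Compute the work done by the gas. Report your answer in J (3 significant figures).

W ≈ -9880 J

Adiabatic: W = (P₁V₁ − P₂V₂)/(γ − 1) with γ = 5/3.
P₁V₁ = 8014 J, P₂V₂ = 14600 J.
W = (8014 − 14600) / 0.6667 = -9879 J.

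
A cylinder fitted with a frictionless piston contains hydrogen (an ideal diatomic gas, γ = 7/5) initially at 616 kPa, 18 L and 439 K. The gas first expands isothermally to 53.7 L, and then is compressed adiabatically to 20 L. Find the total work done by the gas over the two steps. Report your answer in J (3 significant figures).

W_total ≈ -1310 J

Step 1 (isothermal): W = P₁V₁ ln(V₂/V₁) = (11088) ln(53.7/18) = 12120 J.
After step 1: P = 206.5 kPa, V = 53.7 L, T = 439 K.
Step 2 (adiabatic): W = (P₁V₁ − P₂V₂)/(γ−1) = (11088 − 16460)/0.4 = -13430 J.
W_total = 12120 − 13430 = -1310 J.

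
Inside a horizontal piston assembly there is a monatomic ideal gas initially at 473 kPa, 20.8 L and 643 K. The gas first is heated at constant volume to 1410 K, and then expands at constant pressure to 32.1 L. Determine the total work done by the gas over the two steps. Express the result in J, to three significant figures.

W_total ≈ 11700 J

Step 1 (isochoric): W = 0 (constant volume).
After step 1: P = 1037 kPa (V unchanged).
Step 2 (isobaric): W = PΔV = (1037 kPa)(32.1 − 20.8 L) = 11721 J.
W_total = 0 + 11721 = 11721 J.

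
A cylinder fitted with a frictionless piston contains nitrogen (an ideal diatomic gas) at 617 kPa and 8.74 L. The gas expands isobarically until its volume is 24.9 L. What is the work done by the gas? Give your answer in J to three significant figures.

Isobaric: W = P ΔV.
W = (617 kPa)(24.9 − 8.74 L) = (617)(16.16) = 9971 J.

W ≈ 9970 J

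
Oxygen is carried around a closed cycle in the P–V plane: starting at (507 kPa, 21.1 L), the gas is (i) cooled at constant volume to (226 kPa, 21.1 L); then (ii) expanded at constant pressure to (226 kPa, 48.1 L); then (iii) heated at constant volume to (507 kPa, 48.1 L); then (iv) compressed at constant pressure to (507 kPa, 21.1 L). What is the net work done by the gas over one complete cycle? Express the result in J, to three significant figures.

Constant-volume legs do no work.
W(ii) = (226)(48.1 − 21.1) = 6102 J; W(iv) = (507)(21.1 − 48.1) = -13689 J.
W_net = 6102 − 13689 = -7587 J (the counter-clockwise enclosed area).

W_net ≈ -7590 J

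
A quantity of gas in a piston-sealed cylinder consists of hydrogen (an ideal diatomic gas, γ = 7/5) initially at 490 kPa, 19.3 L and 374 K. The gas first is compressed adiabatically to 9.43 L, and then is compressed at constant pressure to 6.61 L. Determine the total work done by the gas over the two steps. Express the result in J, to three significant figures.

Step 1 (adiabatic): W = (P₁V₁ − P₂V₂)/(γ−1) = (9457 − 12594)/0.4 = -7843 J.
After step 1: P = 1336 kPa, V = 9.43 L, T = 498.1 K.
Step 2 (isobaric): W = PΔV = (1336 kPa)(6.61 − 9.43 L) = -3766 J.
W_total = -7843 − 3766 = -11609 J.

W_total ≈ -11600 J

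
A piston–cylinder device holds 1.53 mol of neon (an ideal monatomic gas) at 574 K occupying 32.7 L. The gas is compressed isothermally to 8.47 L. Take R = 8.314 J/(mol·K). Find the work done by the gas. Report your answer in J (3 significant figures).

W ≈ -9860 J

Isothermal: W = nRT ln(V₂/V₁).
W = (1.53)(8.314)(574) × ln(8.47/32.7)
  = 7302 × -1.351
W_by_gas = -9863 J.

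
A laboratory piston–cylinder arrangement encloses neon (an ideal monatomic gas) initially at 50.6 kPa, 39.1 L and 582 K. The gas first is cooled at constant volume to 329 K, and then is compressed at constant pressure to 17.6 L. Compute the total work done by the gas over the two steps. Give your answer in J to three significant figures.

Step 1 (isochoric): W = 0 (constant volume).
After step 1: P = 28.6 kPa (V unchanged).
Step 2 (isobaric): W = PΔV = (28.6 kPa)(17.6 − 39.1 L) = -615 J.
W_total = 0 − 615 = -615 J.

W_total ≈ -615 J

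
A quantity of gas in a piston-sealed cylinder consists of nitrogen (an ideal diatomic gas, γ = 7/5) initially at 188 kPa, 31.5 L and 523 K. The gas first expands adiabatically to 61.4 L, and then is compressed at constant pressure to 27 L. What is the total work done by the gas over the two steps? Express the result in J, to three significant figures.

W_total ≈ 928 J

Step 1 (adiabatic): W = (P₁V₁ − P₂V₂)/(γ−1) = (5922 − 4534)/0.4 = 3469 J.
After step 1: P = 73.85 kPa, V = 61.4 L, T = 400.5 K.
Step 2 (isobaric): W = PΔV = (73.85 kPa)(27 − 61.4 L) = -2540 J.
W_total = 3469 − 2540 = 928.4 J.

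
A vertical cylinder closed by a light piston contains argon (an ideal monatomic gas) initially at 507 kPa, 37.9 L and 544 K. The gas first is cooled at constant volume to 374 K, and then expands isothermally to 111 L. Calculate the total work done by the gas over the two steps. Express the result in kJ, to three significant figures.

Step 1 (isochoric): W = 0 (constant volume).
After step 1: P = 348.6 kPa (V unchanged).
Step 2 (isothermal): W = P₁V₁ ln(V₂/V₁) = (13211) ln(111/37.9) = 14196 J.
W_total = 0 + 14196 = 14196 J.

W_total ≈ 14.2 kJ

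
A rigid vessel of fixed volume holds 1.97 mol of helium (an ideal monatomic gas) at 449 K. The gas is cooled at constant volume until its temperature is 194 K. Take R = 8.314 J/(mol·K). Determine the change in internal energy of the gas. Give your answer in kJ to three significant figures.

Constant volume ⇒ W = 0, so Q = ΔU = nCᵥΔT with Cᵥ = 3R/2 = 12.47 J/(mol·K).
ΔU = (1.97)(12.47)(194 − 449) = -6265 J.

ΔU ≈ -6.26 kJ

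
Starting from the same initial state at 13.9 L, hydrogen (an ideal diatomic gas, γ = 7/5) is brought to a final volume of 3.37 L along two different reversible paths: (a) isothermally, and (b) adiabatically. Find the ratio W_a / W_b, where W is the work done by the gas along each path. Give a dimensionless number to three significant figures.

W_a / W_b ≈ 0.743

Path (a) isothermal: W = P₁V₁ ln(V₂/V₁) → W_a/(P₁V₁) = -1.417.
Path (b) adiabatic: W = P₁V₁(1 − (V₁/V₂)^(γ−1))/(γ−1) → W_b/(P₁V₁) = -1.907.
W_a / W_b = -1.417 / -1.907 = 0.7432.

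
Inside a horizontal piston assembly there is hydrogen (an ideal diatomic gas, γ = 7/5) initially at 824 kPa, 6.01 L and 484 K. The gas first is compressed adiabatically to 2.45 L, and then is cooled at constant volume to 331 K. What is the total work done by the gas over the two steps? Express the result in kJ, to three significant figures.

W_total ≈ -5.35 kJ

Step 1 (adiabatic): W = (P₁V₁ − P₂V₂)/(γ−1) = (4952 − 7091)/0.4 = -5346 J.
Step 2 (isochoric): W = 0 (constant volume).
W_total = -5346 + 0 = -5346 J.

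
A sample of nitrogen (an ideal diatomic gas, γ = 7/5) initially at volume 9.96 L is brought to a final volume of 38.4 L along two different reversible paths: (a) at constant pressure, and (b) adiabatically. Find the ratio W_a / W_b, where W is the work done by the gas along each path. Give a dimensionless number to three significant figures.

Path (a) isobaric: W = P₁(V₂ − V₁) → W_a/(P₁V₁) = 2.855.
Path (b) adiabatic: W = P₁V₁(1 − (V₁/V₂)^(γ−1))/(γ−1) → W_b/(P₁V₁) = 1.043.
W_a / W_b = 2.855 / 1.043 = 2.738.

W_a / W_b ≈ 2.74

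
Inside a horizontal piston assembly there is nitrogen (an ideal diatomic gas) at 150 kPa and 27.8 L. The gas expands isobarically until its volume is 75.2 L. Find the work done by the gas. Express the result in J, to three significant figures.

Isobaric: W = P ΔV.
W = (150 kPa)(75.2 − 27.8 L) = (150)(47.4) = 7110 J.

W ≈ 7110 J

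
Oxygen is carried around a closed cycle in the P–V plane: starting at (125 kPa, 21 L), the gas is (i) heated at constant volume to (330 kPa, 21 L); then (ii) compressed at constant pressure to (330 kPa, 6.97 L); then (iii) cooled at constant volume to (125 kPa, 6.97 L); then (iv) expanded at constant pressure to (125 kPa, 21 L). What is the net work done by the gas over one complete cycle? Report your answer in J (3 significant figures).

W_net ≈ -2880 J

Constant-volume legs do no work.
W(ii) = (330)(6.97 − 21) = -4630 J; W(iv) = (125)(21 − 6.97) = 1754 J.
W_net = -4630 + 1754 = -2876 J (the counter-clockwise enclosed area).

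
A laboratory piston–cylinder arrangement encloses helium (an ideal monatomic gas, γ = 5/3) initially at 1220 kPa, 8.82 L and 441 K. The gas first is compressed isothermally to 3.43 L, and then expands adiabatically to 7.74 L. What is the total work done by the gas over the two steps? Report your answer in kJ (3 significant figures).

Step 1 (isothermal): W = P₁V₁ ln(V₂/V₁) = (10760) ln(3.43/8.82) = -10163 J.
After step 1: P = 3137 kPa, V = 3.43 L, T = 441 K.
Step 2 (adiabatic): W = (P₁V₁ − P₂V₂)/(γ−1) = (10760 − 6255)/0.667 = 6759 J.
W_total = -10163 + 6759 = -3404 J.

W_total ≈ -3.40 kJ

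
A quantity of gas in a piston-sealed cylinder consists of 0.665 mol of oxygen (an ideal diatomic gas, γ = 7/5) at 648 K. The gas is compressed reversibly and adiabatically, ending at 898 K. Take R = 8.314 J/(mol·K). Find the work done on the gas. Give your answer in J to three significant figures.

Adiabatic ⇒ Q = 0, so W_by = −ΔU = nCᵥ(T₁ − T₂).
Cᵥ = 5R/2 = 20.79 J/(mol·K).
W = (0.665)(20.79)(648 − 898) = -3456 J.
Work on gas = −W_by = 3456 J.

W ≈ 3460 J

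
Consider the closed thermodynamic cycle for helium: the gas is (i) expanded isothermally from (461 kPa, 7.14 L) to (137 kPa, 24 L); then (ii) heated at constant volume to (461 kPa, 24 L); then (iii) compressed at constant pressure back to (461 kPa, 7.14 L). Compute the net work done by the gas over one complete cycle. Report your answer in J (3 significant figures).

Leg (i): W = PᵢVᵢ ln(V_f/Vᵢ) = (3292) ln(24/7.14) = 3990 J.
Leg (ii): W = 0.
Leg (iii): W = PΔV = (461)(7.14 − 24) = -7772 J.
W_net = 3990 − 7772 = -3782 J.

W_net ≈ -3780 J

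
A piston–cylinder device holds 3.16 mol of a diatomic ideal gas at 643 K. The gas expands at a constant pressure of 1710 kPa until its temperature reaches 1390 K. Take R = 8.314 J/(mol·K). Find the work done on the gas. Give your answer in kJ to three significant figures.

W ≈ -19.6 kJ

Isobaric: W = P ΔV = nR ΔT.
W = (3.16)(8.314)(1390 − 643) = 19625 J.
Work on gas = −W_by = -19625 J.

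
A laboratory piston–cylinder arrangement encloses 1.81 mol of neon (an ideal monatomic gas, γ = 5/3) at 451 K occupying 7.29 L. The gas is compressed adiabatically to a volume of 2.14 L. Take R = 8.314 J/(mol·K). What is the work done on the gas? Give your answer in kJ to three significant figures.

W ≈ 12.9 kJ

Adiabatic: TV^(γ−1) = const with γ = 5/3.
T₂ = T₁ (V₁/V₂)^(γ−1) = 451 × (7.29/2.14)^0.667 = 451 × 2.264 = 1021 K.
W_by = nCᵥ(T₁ − T₂) = (1.81)(12.47)(451 − 1021) = -12868 J.
Work on gas = −W_by = 12868 J.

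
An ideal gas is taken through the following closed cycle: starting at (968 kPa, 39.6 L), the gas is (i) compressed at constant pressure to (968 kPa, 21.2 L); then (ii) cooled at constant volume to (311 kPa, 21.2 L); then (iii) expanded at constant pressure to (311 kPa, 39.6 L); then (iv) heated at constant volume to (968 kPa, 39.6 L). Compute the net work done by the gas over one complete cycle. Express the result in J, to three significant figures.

W_net ≈ -12100 J

Constant-volume legs do no work.
W(i) = (968)(21.2 − 39.6) = -17811 J; W(iii) = (311)(39.6 − 21.2) = 5722 J.
W_net = -17811 + 5722 = -12089 J (the counter-clockwise enclosed area).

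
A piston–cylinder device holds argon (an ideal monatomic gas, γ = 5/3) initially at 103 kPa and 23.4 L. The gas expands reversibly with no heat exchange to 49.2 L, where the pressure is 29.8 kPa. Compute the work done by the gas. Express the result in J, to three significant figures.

Adiabatic: W = (P₁V₁ − P₂V₂)/(γ − 1) with γ = 5/3.
P₁V₁ = 2410 J, P₂V₂ = 1466 J.
W = (2410 − 1466) / 0.6667 = 1416 J.

W ≈ 1420 J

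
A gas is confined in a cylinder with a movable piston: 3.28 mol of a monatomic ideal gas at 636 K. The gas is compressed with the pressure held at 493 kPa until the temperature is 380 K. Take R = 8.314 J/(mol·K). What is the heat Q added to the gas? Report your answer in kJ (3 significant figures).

Isobaric: W = nRΔT = (3.28)(8.314)(-256) = -6981 J.
ΔU = nCᵥΔT with Cᵥ = 3R/2: ΔU = (3.28)(12.47)(-256) = -10472 J.
Q = ΔU + W = -10472 − 6981 = -17453 J.

Q ≈ -17.5 kJ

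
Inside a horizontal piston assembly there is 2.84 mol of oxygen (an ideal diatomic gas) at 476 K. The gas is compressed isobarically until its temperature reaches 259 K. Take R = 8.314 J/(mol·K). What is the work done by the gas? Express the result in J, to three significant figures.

W ≈ -5120 J

Isobaric: W = P ΔV = nR ΔT.
W = (2.84)(8.314)(259 − 476) = -5124 J.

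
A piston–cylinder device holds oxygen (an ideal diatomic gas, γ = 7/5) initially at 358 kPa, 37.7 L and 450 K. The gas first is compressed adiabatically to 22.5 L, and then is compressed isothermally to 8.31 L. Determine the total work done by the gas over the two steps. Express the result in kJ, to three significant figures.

Step 1 (adiabatic): W = (P₁V₁ − P₂V₂)/(γ−1) = (13497 − 16592)/0.4 = -7737 J.
After step 1: P = 737.4 kPa, V = 22.5 L, T = 553.2 K.
Step 2 (isothermal): W = P₁V₁ ln(V₂/V₁) = (16592) ln(8.31/22.5) = -16526 J.
W_total = -7737 − 16526 = -24264 J.

W_total ≈ -24.3 kJ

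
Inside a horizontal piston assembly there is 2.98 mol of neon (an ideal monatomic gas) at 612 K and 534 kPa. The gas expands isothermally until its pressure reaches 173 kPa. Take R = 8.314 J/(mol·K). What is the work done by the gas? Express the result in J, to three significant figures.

W ≈ 17100 J

Isothermal process: W = nRT ln(V₂/V₁) = nRT ln(P₁/P₂).
W = (2.98)(8.314)(612) × ln(534/173)
  = 15163 × ln(3.087) = 15163 × 1.127
W_by_gas = 17090 J.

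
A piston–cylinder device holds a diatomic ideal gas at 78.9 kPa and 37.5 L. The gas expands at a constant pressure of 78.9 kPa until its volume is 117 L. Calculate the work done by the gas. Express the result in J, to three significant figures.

W ≈ 6270 J

Isobaric: W = P ΔV.
W = (78.9 kPa)(117 − 37.5 L) = (78.9)(79.5) = 6273 J.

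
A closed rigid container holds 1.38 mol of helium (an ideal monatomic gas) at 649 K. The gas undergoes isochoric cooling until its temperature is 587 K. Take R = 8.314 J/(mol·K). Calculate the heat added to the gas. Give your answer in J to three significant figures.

Q ≈ -1070 J

Constant volume ⇒ W = 0, so Q = ΔU = nCᵥΔT with Cᵥ = 3R/2 = 12.47 J/(mol·K).
ΔU = (1.38)(12.47)(587 − 649) = -1067 J.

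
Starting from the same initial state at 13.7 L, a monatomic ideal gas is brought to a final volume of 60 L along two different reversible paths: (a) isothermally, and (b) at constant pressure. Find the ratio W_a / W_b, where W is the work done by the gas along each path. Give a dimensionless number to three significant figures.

Path (a) isothermal: W = P₁V₁ ln(V₂/V₁) → W_a/(P₁V₁) = 1.477.
Path (b) isobaric: W = P₁(V₂ − V₁) → W_b/(P₁V₁) = 3.38.
W_a / W_b = 1.477 / 3.38 = 0.437.

W_a / W_b ≈ 0.437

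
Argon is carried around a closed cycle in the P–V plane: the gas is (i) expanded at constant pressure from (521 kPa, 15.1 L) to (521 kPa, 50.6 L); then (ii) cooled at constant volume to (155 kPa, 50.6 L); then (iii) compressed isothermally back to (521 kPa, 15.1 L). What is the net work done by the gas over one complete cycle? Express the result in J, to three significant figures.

W_net ≈ 9010 J

Leg (i): W = PΔV = (521)(50.6 − 15.1) = 18496 J.
Leg (ii): W = 0.
Leg (iii): W = PᵢVᵢ ln(V_f/Vᵢ) = (7843) ln(15.1/50.6) = -9484 J.
W_net = 18496 − 9484 = 9011 J.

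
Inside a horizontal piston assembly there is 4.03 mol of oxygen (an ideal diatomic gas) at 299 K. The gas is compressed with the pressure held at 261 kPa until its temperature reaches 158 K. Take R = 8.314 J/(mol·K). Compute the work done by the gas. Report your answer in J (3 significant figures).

W ≈ -4720 J

Isobaric: W = P ΔV = nR ΔT.
W = (4.03)(8.314)(158 − 299) = -4724 J.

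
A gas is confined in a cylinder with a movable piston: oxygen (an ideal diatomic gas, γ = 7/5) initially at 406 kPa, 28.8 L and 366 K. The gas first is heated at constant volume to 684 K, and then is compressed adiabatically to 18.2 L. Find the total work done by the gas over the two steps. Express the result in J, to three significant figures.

W_total ≈ -11000 J

Step 1 (isochoric): W = 0 (constant volume).
After step 1: P = 758.8 kPa (V unchanged).
Step 2 (adiabatic): W = (P₁V₁ − P₂V₂)/(γ−1) = (21852 − 26256)/0.4 = -11009 J.
W_total = 0 − 11009 = -11009 J.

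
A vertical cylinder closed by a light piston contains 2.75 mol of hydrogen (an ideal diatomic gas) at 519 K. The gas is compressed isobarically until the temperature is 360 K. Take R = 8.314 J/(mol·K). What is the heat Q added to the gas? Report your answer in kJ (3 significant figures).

Q ≈ -12.7 kJ

Isobaric: W = nRΔT = (2.75)(8.314)(-159) = -3635 J.
ΔU = nCᵥΔT with Cᵥ = 5R/2: ΔU = (2.75)(20.79)(-159) = -9088 J.
Q = ΔU + W = -9088 − 3635 = -12724 J.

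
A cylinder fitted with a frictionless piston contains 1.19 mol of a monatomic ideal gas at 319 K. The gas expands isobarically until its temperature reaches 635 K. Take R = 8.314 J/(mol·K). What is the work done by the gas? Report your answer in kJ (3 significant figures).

Isobaric: W = P ΔV = nR ΔT.
W = (1.19)(8.314)(635 − 319) = 3126 J.

W ≈ 3.13 kJ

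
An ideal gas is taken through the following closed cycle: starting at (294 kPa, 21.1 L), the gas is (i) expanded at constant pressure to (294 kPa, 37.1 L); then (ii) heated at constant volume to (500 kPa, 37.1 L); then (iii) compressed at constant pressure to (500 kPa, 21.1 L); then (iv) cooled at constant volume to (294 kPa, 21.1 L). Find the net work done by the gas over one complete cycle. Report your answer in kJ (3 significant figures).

Constant-volume legs do no work.
W(i) = (294)(37.1 − 21.1) = 4704 J; W(iii) = (500)(21.1 − 37.1) = -8000 J.
W_net = 4704 − 8000 = -3296 J (the counter-clockwise enclosed area).

W_net ≈ -3.30 kJ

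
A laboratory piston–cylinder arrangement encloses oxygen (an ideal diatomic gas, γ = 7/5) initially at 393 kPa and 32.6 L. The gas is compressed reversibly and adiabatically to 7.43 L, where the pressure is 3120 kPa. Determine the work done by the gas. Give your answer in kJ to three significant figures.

W ≈ -25.9 kJ

Adiabatic: W = (P₁V₁ − P₂V₂)/(γ − 1) with γ = 7/5.
P₁V₁ = 12812 J, P₂V₂ = 23182 J.
W = (12812 − 23182) / 0.4 = -25924 J.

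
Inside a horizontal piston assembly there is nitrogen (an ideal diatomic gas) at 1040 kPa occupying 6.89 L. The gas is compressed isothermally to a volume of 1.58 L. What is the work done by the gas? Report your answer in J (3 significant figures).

Isothermal: W = nRT ln(V₂/V₁) = P₁V₁ ln(V₂/V₁).
P₁V₁ = (1040 kPa)(6.89 L) = 7166 J.
W = 7166 × ln(1.58/6.89) = 7166 × -1.473
W_by_gas = -10552 J.

W ≈ -10600 J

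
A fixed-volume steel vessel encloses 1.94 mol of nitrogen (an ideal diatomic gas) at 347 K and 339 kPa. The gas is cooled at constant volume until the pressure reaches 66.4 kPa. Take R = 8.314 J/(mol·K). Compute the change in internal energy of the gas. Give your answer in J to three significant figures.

ΔU ≈ -11300 J

Constant volume ⇒ W = 0, so Q = ΔU = nCᵥΔT with Cᵥ = 5R/2 = 20.79 J/(mol·K).
At constant V, T₂/T₁ = P₂/P₁ ⇒ ΔT = T₁(P₂/P₁ − 1) = 347·(66.4/339 − 1) = -279 K.
ΔU = (1.94)(20.79)(-279) = -11251 J.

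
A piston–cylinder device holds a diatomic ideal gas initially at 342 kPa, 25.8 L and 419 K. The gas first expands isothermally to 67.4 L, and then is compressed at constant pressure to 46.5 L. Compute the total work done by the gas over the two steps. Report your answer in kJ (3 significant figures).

Step 1 (isothermal): W = P₁V₁ ln(V₂/V₁) = (8824) ln(67.4/25.8) = 8473 J.
After step 1: P = 130.9 kPa, V = 67.4 L, T = 419 K.
Step 2 (isobaric): W = PΔV = (130.9 kPa)(46.5 − 67.4 L) = -2736 J.
W_total = 8473 − 2736 = 5737 J.

W_total ≈ 5.74 kJ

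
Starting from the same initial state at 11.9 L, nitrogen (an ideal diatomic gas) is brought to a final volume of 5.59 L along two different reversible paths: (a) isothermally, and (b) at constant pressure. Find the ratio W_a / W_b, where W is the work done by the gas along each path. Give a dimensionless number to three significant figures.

Path (a) isothermal: W = P₁V₁ ln(V₂/V₁) → W_a/(P₁V₁) = -0.7556.
Path (b) isobaric: W = P₁(V₂ − V₁) → W_b/(P₁V₁) = -0.5303.
W_a / W_b = -0.7556 / -0.5303 = 1.425.

W_a / W_b ≈ 1.42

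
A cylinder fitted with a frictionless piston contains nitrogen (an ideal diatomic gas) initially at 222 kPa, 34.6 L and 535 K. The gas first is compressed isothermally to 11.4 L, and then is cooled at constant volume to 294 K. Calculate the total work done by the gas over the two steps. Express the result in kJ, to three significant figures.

W_total ≈ -8.53 kJ

Step 1 (isothermal): W = P₁V₁ ln(V₂/V₁) = (7681) ln(11.4/34.6) = -8528 J.
Step 2 (isochoric): W = 0 (constant volume).
W_total = -8528 + 0 = -8528 J.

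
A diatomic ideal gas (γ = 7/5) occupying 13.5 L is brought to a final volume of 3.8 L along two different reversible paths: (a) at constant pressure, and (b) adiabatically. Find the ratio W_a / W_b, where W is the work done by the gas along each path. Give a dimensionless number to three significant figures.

W_a / W_b ≈ 0.435

Path (a) isobaric: W = P₁(V₂ − V₁) → W_a/(P₁V₁) = -0.7185.
Path (b) adiabatic: W = P₁V₁(1 − (V₁/V₂)^(γ−1))/(γ−1) → W_b/(P₁V₁) = -1.651.
W_a / W_b = -0.7185 / -1.651 = 0.4352.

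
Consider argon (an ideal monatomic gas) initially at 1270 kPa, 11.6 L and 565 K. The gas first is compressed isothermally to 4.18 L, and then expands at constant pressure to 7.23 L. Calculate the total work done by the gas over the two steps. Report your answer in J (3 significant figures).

W_total ≈ -4290 J

Step 1 (isothermal): W = P₁V₁ ln(V₂/V₁) = (14732) ln(4.18/11.6) = -15037 J.
After step 1: P = 3524 kPa, V = 4.18 L, T = 565 K.
Step 2 (isobaric): W = PΔV = (3524 kPa)(7.23 − 4.18 L) = 10749 J.
W_total = -15037 + 10749 = -4287 J.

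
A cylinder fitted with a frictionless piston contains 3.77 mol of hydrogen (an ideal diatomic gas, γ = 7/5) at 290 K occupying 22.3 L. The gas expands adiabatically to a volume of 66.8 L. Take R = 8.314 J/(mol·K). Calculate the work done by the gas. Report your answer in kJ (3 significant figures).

Adiabatic: TV^(γ−1) = const with γ = 7/5.
T₂ = T₁ (V₁/V₂)^(γ−1) = 290 × (22.3/66.8)^0.4 = 290 × 0.6448 = 187 K.
W_by = nCᵥ(T₁ − T₂) = (3.77)(20.79)(290 − 187) = 8072 J.

W ≈ 8.07 kJ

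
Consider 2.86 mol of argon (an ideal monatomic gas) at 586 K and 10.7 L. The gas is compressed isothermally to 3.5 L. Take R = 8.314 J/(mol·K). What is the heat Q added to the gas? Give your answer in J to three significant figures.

Q ≈ -15600 J

Isothermal ⇒ ΔU = 0, so Q = W = nRT ln(V₂/V₁).
Q = (2.86)(8.314)(586) ln(3.5/10.7) = 13934 × -1.117 = -15571 J.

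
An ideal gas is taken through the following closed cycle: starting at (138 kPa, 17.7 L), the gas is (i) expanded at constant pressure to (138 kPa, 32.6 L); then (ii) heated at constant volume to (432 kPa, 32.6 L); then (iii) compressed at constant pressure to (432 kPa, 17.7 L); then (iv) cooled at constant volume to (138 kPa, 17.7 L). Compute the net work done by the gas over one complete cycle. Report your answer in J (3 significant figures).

Constant-volume legs do no work.
W(i) = (138)(32.6 − 17.7) = 2056 J; W(iii) = (432)(17.7 − 32.6) = -6437 J.
W_net = 2056 − 6437 = -4381 J (the counter-clockwise enclosed area).

W_net ≈ -4380 J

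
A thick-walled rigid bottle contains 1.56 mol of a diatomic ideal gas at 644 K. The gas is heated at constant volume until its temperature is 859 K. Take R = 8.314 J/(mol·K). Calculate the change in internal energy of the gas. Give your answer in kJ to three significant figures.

ΔU ≈ 6.97 kJ

Constant volume ⇒ W = 0, so Q = ΔU = nCᵥΔT with Cᵥ = 5R/2 = 20.79 J/(mol·K).
ΔU = (1.56)(20.79)(859 − 644) = 6971 J.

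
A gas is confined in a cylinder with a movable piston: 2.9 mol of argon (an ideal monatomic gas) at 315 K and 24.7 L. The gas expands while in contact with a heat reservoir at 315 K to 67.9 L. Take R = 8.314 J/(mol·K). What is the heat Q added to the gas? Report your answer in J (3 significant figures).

Q ≈ 7680 J

Isothermal ⇒ ΔU = 0, so Q = W = nRT ln(V₂/V₁).
Q = (2.9)(8.314)(315) ln(67.9/24.7) = 7595 × 1.011 = 7680 J.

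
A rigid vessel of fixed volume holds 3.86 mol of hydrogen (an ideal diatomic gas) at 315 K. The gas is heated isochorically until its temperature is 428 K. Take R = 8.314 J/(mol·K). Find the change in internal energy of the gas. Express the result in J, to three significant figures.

Constant volume ⇒ W = 0, so Q = ΔU = nCᵥΔT with Cᵥ = 5R/2 = 20.79 J/(mol·K).
ΔU = (3.86)(20.79)(428 − 315) = 9066 J.

ΔU ≈ 9070 J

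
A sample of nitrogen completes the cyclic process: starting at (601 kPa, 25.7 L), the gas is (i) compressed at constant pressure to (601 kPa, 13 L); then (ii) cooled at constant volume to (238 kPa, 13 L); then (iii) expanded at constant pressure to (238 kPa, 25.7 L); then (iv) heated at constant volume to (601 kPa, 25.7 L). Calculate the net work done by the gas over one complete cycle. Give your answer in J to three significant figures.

W_net ≈ -4610 J

Constant-volume legs do no work.
W(i) = (601)(13 − 25.7) = -7633 J; W(iii) = (238)(25.7 − 13) = 3023 J.
W_net = -7633 + 3023 = -4610 J (the counter-clockwise enclosed area).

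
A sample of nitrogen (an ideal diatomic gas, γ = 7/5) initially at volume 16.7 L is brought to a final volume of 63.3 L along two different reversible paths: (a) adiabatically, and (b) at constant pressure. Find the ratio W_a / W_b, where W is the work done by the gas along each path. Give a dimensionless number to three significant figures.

W_a / W_b ≈ 0.370

Path (a) adiabatic: W = P₁V₁(1 − (V₁/V₂)^(γ−1))/(γ−1) → W_a/(P₁V₁) = 1.033.
Path (b) isobaric: W = P₁(V₂ − V₁) → W_b/(P₁V₁) = 2.79.
W_a / W_b = 1.033 / 2.79 = 0.3702.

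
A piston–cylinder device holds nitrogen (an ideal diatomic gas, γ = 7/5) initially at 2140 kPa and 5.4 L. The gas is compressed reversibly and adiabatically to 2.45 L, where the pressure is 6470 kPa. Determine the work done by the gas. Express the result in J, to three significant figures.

Adiabatic: W = (P₁V₁ − P₂V₂)/(γ − 1) with γ = 7/5.
P₁V₁ = 11556 J, P₂V₂ = 15852 J.
W = (11556 − 15852) / 0.4 = -10739 J.

W ≈ -10700 J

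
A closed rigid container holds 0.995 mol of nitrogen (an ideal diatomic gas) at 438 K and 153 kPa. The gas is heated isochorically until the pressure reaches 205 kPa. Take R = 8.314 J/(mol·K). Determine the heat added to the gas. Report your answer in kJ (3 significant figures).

Q ≈ 3.08 kJ

Constant volume ⇒ W = 0, so Q = ΔU = nCᵥΔT with Cᵥ = 5R/2 = 20.79 J/(mol·K).
At constant V, T₂/T₁ = P₂/P₁ ⇒ ΔT = T₁(P₂/P₁ − 1) = 438·(205/153 − 1) = 148.9 K.
ΔU = (0.995)(20.79)(148.9) = 3079 J.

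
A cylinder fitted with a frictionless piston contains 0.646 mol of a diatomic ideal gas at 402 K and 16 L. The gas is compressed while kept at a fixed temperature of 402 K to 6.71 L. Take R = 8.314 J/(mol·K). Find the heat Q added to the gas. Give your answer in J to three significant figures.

Q ≈ -1880 J

Isothermal ⇒ ΔU = 0, so Q = W = nRT ln(V₂/V₁).
Q = (0.646)(8.314)(402) ln(6.71/16) = 2159 × -0.869 = -1876 J.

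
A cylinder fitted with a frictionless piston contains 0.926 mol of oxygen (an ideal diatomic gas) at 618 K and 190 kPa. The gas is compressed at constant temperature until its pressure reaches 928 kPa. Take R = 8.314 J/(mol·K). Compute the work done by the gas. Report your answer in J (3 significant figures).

W ≈ -7550 J

Isothermal process: W = nRT ln(V₂/V₁) = nRT ln(P₁/P₂).
W = (0.926)(8.314)(618) × ln(190/928)
  = 4758 × ln(0.2047) = 4758 × -1.586
W_by_gas = -7546 J.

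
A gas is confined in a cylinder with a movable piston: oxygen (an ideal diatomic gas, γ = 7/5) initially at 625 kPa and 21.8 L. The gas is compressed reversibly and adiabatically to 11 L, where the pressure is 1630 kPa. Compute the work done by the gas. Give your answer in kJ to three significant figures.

W ≈ -10.8 kJ

Adiabatic: W = (P₁V₁ − P₂V₂)/(γ − 1) with γ = 7/5.
P₁V₁ = 13625 J, P₂V₂ = 17930 J.
W = (13625 − 17930) / 0.4 = -10763 J.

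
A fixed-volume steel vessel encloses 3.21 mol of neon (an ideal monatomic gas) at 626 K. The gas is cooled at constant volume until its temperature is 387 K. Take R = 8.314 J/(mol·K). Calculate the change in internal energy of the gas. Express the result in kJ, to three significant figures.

Constant volume ⇒ W = 0, so Q = ΔU = nCᵥΔT with Cᵥ = 3R/2 = 12.47 J/(mol·K).
ΔU = (3.21)(12.47)(387 − 626) = -9568 J.

ΔU ≈ -9.57 kJ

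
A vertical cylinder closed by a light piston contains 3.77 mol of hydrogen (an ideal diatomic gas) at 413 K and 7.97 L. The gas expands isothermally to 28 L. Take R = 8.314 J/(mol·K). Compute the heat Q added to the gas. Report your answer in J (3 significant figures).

Q ≈ 16300 J

Isothermal ⇒ ΔU = 0, so Q = W = nRT ln(V₂/V₁).
Q = (3.77)(8.314)(413) ln(28/7.97) = 12945 × 1.257 = 16266 J.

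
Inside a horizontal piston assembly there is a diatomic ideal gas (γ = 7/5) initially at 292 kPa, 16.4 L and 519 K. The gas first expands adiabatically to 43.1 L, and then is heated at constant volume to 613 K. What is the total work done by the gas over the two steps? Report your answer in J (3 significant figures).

W_total ≈ 3840 J

Step 1 (adiabatic): W = (P₁V₁ − P₂V₂)/(γ−1) = (4789 − 3254)/0.4 = 3838 J.
Step 2 (isochoric): W = 0 (constant volume).
W_total = 3838 + 0 = 3838 J.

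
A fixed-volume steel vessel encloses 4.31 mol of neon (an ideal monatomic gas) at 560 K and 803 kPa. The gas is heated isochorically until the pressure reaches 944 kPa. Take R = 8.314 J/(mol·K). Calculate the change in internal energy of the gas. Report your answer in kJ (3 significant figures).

ΔU ≈ 5.29 kJ

Constant volume ⇒ W = 0, so Q = ΔU = nCᵥΔT with Cᵥ = 3R/2 = 12.47 J/(mol·K).
At constant V, T₂/T₁ = P₂/P₁ ⇒ ΔT = T₁(P₂/P₁ − 1) = 560·(944/803 − 1) = 98.33 K.
ΔU = (4.31)(12.47)(98.33) = 5285 J.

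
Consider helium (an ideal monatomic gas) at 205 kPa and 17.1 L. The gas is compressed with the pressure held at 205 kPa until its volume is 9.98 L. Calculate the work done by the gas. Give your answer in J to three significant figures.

Isobaric: W = P ΔV.
W = (205 kPa)(9.98 − 17.1 L) = (205)(-7.12) = -1460 J.

W ≈ -1460 J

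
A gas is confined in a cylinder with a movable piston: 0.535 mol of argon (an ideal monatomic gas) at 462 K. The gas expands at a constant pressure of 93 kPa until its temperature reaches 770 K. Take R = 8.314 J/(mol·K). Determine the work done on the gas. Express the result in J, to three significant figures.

W ≈ -1370 J

Isobaric: W = P ΔV = nR ΔT.
W = (0.535)(8.314)(770 − 462) = 1370 J.
Work on gas = −W_by = -1370 J.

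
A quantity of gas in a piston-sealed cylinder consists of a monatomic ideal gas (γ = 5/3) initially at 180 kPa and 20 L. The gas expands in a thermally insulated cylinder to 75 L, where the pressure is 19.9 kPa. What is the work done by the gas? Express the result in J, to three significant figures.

Adiabatic: W = (P₁V₁ − P₂V₂)/(γ − 1) with γ = 5/3.
P₁V₁ = 3600 J, P₂V₂ = 1492 J.
W = (3600 − 1492) / 0.6667 = 3161 J.

W ≈ 3160 J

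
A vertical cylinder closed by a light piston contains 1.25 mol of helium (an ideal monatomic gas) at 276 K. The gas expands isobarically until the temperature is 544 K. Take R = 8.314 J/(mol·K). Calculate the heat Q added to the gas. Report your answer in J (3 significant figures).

Isobaric: W = nRΔT = (1.25)(8.314)(268) = 2785 J.
ΔU = nCᵥΔT with Cᵥ = 3R/2: ΔU = (1.25)(12.47)(268) = 4178 J.
Q = ΔU + W = 4178 + 2785 = 6963 J.

Q ≈ 6960 J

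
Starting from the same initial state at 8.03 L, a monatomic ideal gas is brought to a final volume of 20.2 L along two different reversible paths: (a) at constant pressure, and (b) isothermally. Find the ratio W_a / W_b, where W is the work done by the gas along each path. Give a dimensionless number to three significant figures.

W_a / W_b ≈ 1.64

Path (a) isobaric: W = P₁(V₂ − V₁) → W_a/(P₁V₁) = 1.516.
Path (b) isothermal: W = P₁V₁ ln(V₂/V₁) → W_b/(P₁V₁) = 0.9225.
W_a / W_b = 1.516 / 0.9225 = 1.643.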